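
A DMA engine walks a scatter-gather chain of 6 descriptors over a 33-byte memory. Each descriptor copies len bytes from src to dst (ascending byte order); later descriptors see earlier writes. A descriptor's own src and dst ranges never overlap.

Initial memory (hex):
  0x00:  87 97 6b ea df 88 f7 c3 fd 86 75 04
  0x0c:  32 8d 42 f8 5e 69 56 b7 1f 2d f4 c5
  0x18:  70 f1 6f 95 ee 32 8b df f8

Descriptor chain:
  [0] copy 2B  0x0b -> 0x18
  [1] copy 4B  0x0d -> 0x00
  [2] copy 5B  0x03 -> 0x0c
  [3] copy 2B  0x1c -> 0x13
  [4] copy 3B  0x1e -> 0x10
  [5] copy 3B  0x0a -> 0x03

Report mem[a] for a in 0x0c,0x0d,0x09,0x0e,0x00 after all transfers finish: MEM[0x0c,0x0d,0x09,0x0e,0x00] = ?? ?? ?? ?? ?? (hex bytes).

MEM[0x0c,0x0d,0x09,0x0e,0x00] = 5e df 86 88 8d

  after D0: wrote 2B at 0x18 = 0432
  after D1: wrote 4B at 0x00 = 8d42f85e
  after D2: wrote 5B at 0x0c = 5edf88f7c3
  after D3: wrote 2B at 0x13 = ee32
  after D4: wrote 3B at 0x10 = 8bdff8
  after D5: wrote 3B at 0x03 = 75045e
query mem[0x0c]=0x5e, mem[0x0d]=0xdf, mem[0x09]=0x86, mem[0x0e]=0x88, mem[0x00]=0x8d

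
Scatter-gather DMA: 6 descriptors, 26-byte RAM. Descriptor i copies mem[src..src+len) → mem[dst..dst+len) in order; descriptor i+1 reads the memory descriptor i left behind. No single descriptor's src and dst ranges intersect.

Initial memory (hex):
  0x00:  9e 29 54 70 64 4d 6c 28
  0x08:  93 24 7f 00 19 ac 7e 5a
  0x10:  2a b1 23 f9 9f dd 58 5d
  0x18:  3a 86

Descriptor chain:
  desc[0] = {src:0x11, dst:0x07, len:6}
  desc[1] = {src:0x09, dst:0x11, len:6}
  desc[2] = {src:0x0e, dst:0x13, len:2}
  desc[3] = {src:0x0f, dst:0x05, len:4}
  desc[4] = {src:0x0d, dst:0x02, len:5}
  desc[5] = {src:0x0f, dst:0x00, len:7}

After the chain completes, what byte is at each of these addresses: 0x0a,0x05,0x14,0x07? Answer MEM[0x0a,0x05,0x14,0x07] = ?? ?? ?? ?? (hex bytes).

MEM[0x0a,0x05,0x14,0x07] = 9f 5a 5a f9

#0 dst[0x07+6] := {0xb1,0x23,0xf9,0x9f,0xdd,0x58}
#1 dst[0x11+6] := {0xf9,0x9f,0xdd,0x58,0xac,0x7e}
#2 dst[0x13+2] := {0x7e,0x5a}
#3 dst[0x05+4] := {0x5a,0x2a,0xf9,0x9f}
#4 dst[0x02+5] := {0xac,0x7e,0x5a,0x2a,0xf9}
#5 dst[0x00+7] := {0x5a,0x2a,0xf9,0x9f,0x7e,0x5a,0xac}
query mem[0x0a]=0x9f, mem[0x05]=0x5a, mem[0x14]=0x5a, mem[0x07]=0xf9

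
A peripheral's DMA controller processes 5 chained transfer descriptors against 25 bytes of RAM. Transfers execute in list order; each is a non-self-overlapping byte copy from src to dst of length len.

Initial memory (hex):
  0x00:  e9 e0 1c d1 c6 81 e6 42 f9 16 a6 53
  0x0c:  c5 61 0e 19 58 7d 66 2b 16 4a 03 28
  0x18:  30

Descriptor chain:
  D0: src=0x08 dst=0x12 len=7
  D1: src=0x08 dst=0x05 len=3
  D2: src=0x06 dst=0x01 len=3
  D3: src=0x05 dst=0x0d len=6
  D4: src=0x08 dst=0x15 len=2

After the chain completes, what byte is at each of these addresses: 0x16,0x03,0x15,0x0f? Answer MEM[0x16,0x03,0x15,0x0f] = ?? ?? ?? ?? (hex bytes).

[0] 0x08->0x12 len=7 : f9 16 a6 53 c5 61 0e
[1] 0x08->0x05 len=3 : f9 16 a6
[2] 0x06->0x01 len=3 : 16 a6 f9
[3] 0x05->0x0d len=6 : f9 16 a6 f9 16 a6
[4] 0x08->0x15 len=2 : f9 16
query mem[0x16]=0x16, mem[0x03]=0xf9, mem[0x15]=0xf9, mem[0x0f]=0xa6

MEM[0x16,0x03,0x15,0x0f] = 16 f9 f9 a6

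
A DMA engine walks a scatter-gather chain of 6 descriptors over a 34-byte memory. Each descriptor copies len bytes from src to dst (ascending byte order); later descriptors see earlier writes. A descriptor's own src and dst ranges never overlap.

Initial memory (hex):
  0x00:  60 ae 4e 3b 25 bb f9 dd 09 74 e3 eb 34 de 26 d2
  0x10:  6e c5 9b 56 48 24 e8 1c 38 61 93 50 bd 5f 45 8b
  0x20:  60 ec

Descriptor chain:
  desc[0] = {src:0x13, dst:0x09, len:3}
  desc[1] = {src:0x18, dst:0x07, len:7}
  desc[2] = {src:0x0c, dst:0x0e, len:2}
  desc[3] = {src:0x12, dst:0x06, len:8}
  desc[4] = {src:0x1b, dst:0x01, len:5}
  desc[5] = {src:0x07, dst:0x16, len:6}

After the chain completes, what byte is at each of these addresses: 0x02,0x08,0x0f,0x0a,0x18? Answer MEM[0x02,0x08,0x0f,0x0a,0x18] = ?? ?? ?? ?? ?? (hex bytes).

MEM[0x02,0x08,0x0f,0x0a,0x18] = bd 48 45 e8 24

  after D0: wrote 3B at 0x09 = 564824
  after D1: wrote 7B at 0x07 = 38619350bd5f45
  after D2: wrote 2B at 0x0e = 5f45
  after D3: wrote 8B at 0x06 = 9b564824e81c3861
  after D4: wrote 5B at 0x01 = 50bd5f458b
  after D5: wrote 6B at 0x16 = 564824e81c38
query mem[0x02]=0xbd, mem[0x08]=0x48, mem[0x0f]=0x45, mem[0x0a]=0xe8, mem[0x18]=0x24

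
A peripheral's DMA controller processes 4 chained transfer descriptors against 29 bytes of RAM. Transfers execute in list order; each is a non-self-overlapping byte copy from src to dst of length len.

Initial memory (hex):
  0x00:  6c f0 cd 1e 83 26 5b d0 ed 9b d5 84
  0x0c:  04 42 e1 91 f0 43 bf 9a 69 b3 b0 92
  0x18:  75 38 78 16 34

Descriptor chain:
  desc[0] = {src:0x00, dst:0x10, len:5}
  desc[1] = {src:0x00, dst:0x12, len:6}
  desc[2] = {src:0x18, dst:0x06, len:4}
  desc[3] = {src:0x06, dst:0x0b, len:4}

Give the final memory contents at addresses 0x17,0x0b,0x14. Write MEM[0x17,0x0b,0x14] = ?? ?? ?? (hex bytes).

MEM[0x17,0x0b,0x14] = 26 75 cd

  after D0: wrote 5B at 0x10 = 6cf0cd1e83
  after D1: wrote 6B at 0x12 = 6cf0cd1e8326
  after D2: wrote 4B at 0x06 = 75387816
  after D3: wrote 4B at 0x0b = 75387816
query mem[0x17]=0x26, mem[0x0b]=0x75, mem[0x14]=0xcd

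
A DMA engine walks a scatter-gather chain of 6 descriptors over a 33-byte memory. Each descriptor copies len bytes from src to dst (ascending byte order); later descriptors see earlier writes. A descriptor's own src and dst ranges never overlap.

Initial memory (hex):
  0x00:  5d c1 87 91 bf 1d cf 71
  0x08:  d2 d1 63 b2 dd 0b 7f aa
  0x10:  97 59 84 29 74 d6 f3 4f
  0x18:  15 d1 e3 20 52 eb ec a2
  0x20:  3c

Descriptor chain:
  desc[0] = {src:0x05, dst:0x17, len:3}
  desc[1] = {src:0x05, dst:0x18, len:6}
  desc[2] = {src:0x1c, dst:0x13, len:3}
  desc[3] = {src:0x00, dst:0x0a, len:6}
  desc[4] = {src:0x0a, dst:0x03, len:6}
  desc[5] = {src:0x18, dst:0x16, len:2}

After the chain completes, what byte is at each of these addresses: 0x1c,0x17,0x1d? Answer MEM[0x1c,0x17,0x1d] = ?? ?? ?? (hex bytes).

MEM[0x1c,0x17,0x1d] = d1 cf 63

D0: mem[0x17..0x19] <- [1d cf 71]
D1: mem[0x18..0x1d] <- [1d cf 71 d2 d1 63]
D2: mem[0x13..0x15] <- [d1 63 ec]
D3: mem[0x0a..0x0f] <- [5d c1 87 91 bf 1d]
D4: mem[0x03..0x08] <- [5d c1 87 91 bf 1d]
D5: mem[0x16..0x17] <- [1d cf]
query mem[0x1c]=0xd1, mem[0x17]=0xcf, mem[0x1d]=0x63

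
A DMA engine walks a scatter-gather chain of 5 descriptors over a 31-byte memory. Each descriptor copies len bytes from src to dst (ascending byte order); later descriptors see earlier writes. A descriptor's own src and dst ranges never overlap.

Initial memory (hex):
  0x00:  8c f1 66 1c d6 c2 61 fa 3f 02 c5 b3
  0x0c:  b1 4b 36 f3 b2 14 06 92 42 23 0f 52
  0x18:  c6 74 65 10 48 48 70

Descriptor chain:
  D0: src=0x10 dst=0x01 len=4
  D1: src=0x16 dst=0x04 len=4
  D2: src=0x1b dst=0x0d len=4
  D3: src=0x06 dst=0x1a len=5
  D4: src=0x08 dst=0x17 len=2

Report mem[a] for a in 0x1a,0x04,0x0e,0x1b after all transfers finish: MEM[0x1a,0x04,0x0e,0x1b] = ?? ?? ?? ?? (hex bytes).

#0 dst[0x01+4] := {0xb2,0x14,0x06,0x92}
#1 dst[0x04+4] := {0x0f,0x52,0xc6,0x74}
#2 dst[0x0d+4] := {0x10,0x48,0x48,0x70}
#3 dst[0x1a+5] := {0xc6,0x74,0x3f,0x02,0xc5}
#4 dst[0x17+2] := {0x3f,0x02}
query mem[0x1a]=0xc6, mem[0x04]=0x0f, mem[0x0e]=0x48, mem[0x1b]=0x74

MEM[0x1a,0x04,0x0e,0x1b] = c6 0f 48 74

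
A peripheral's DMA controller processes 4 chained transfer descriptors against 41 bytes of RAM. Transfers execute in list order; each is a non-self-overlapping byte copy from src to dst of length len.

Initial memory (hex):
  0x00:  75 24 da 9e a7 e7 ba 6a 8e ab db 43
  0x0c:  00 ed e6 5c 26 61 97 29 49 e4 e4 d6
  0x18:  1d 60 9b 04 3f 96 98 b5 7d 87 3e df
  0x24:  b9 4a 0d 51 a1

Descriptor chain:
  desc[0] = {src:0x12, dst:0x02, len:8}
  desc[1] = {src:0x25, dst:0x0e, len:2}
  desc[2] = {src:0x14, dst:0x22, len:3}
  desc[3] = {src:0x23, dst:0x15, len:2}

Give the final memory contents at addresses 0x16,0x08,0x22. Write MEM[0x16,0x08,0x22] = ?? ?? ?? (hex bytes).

MEM[0x16,0x08,0x22] = e4 1d 49

  after D0: wrote 8B at 0x02 = 972949e4e4d61d60
  after D1: wrote 2B at 0x0e = 4a0d
  after D2: wrote 3B at 0x22 = 49e4e4
  after D3: wrote 2B at 0x15 = e4e4
query mem[0x16]=0xe4, mem[0x08]=0x1d, mem[0x22]=0x49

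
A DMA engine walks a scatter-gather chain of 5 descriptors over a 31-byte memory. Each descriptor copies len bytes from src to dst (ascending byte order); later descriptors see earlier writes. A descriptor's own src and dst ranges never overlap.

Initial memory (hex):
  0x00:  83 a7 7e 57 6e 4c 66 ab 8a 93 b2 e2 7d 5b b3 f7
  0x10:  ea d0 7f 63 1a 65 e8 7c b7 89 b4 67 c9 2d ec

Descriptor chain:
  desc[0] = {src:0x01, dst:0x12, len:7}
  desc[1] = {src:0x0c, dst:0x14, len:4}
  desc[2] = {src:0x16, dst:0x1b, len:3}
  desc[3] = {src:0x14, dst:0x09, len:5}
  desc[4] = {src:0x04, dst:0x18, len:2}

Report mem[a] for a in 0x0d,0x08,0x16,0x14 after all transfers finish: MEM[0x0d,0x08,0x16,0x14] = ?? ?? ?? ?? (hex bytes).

  after D0: wrote 7B at 0x12 = a77e576e4c66ab
  after D1: wrote 4B at 0x14 = 7d5bb3f7
  after D2: wrote 3B at 0x1b = b3f7ab
  after D3: wrote 5B at 0x09 = 7d5bb3f7ab
  after D4: wrote 2B at 0x18 = 6e4c
query mem[0x0d]=0xab, mem[0x08]=0x8a, mem[0x16]=0xb3, mem[0x14]=0x7d

MEM[0x0d,0x08,0x16,0x14] = ab 8a b3 7d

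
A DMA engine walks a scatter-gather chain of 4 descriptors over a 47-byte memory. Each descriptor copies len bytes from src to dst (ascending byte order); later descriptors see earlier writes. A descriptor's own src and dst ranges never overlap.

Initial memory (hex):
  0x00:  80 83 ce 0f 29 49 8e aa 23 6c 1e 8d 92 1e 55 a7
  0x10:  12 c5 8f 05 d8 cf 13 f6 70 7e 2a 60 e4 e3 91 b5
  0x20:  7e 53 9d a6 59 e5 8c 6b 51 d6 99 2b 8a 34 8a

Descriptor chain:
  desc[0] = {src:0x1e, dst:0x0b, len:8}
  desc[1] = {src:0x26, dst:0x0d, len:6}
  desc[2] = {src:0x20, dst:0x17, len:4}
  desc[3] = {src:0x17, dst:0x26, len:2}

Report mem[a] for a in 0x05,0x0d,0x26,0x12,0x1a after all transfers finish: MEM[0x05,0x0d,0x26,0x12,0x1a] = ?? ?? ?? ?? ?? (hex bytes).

#0 dst[0x0b+8] := {0x91,0xb5,0x7e,0x53,0x9d,0xa6,0x59,0xe5}
#1 dst[0x0d+6] := {0x8c,0x6b,0x51,0xd6,0x99,0x2b}
#2 dst[0x17+4] := {0x7e,0x53,0x9d,0xa6}
#3 dst[0x26+2] := {0x7e,0x53}
query mem[0x05]=0x49, mem[0x0d]=0x8c, mem[0x26]=0x7e, mem[0x12]=0x2b, mem[0x1a]=0xa6

MEM[0x05,0x0d,0x26,0x12,0x1a] = 49 8c 7e 2b a6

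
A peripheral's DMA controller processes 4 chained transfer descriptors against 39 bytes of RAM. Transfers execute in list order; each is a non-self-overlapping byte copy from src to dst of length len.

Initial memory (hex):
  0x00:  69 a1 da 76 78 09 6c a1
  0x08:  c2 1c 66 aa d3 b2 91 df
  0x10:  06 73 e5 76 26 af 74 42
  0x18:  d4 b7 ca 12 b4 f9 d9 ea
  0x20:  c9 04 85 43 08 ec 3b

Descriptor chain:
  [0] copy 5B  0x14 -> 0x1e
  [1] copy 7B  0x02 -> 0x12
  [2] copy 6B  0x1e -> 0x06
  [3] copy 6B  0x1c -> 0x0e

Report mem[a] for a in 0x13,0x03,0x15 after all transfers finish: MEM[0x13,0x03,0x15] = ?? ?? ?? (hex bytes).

#0 dst[0x1e+5] := {0x26,0xaf,0x74,0x42,0xd4}
#1 dst[0x12+7] := {0xda,0x76,0x78,0x09,0x6c,0xa1,0xc2}
#2 dst[0x06+6] := {0x26,0xaf,0x74,0x42,0xd4,0x43}
#3 dst[0x0e+6] := {0xb4,0xf9,0x26,0xaf,0x74,0x42}
query mem[0x13]=0x42, mem[0x03]=0x76, mem[0x15]=0x09

MEM[0x13,0x03,0x15] = 42 76 09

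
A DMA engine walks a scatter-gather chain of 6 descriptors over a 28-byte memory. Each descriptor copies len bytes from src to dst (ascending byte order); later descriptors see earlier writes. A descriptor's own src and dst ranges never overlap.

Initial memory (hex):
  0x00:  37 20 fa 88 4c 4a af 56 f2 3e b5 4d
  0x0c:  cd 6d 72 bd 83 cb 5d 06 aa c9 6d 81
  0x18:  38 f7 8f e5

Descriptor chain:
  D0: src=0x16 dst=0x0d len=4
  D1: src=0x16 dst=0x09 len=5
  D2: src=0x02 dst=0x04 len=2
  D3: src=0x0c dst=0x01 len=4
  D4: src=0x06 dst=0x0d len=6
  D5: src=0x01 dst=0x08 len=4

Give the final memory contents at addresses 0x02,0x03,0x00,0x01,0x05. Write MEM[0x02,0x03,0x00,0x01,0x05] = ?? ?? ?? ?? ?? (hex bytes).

D0: mem[0x0d..0x10] <- [6d 81 38 f7]
D1: mem[0x09..0x0d] <- [6d 81 38 f7 8f]
D2: mem[0x04..0x05] <- [fa 88]
D3: mem[0x01..0x04] <- [f7 8f 81 38]
D4: mem[0x0d..0x12] <- [af 56 f2 6d 81 38]
D5: mem[0x08..0x0b] <- [f7 8f 81 38]
query mem[0x02]=0x8f, mem[0x03]=0x81, mem[0x00]=0x37, mem[0x01]=0xf7, mem[0x05]=0x88

MEM[0x02,0x03,0x00,0x01,0x05] = 8f 81 37 f7 88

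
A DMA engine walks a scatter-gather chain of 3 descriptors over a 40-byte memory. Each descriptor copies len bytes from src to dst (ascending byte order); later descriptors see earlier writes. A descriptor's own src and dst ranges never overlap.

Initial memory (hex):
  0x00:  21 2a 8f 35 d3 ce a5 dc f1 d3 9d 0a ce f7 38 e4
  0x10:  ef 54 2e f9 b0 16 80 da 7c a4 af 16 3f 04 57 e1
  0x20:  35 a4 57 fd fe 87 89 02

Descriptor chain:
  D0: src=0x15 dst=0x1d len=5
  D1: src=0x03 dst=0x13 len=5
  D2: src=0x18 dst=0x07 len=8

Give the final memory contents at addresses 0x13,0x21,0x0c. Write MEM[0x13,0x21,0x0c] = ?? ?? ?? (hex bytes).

MEM[0x13,0x21,0x0c] = 35 a4 16

[0] 0x15->0x1d len=5 : 16 80 da 7c a4
[1] 0x03->0x13 len=5 : 35 d3 ce a5 dc
[2] 0x18->0x07 len=8 : 7c a4 af 16 3f 16 80 da
query mem[0x13]=0x35, mem[0x21]=0xa4, mem[0x0c]=0x16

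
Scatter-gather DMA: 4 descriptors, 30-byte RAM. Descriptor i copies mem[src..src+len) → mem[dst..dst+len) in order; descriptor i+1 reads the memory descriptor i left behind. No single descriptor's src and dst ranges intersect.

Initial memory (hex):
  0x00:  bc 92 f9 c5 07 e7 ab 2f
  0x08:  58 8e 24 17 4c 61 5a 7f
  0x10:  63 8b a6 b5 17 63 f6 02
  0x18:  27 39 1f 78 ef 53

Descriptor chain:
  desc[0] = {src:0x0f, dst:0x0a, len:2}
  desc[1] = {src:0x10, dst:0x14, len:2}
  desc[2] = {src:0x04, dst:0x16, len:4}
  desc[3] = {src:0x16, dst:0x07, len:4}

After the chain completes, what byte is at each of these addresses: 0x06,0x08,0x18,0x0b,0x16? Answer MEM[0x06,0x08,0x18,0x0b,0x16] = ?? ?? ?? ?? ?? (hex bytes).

MEM[0x06,0x08,0x18,0x0b,0x16] = ab e7 ab 63 07

[0] 0x0f->0x0a len=2 : 7f 63
[1] 0x10->0x14 len=2 : 63 8b
[2] 0x04->0x16 len=4 : 07 e7 ab 2f
[3] 0x16->0x07 len=4 : 07 e7 ab 2f
query mem[0x06]=0xab, mem[0x08]=0xe7, mem[0x18]=0xab, mem[0x0b]=0x63, mem[0x16]=0x07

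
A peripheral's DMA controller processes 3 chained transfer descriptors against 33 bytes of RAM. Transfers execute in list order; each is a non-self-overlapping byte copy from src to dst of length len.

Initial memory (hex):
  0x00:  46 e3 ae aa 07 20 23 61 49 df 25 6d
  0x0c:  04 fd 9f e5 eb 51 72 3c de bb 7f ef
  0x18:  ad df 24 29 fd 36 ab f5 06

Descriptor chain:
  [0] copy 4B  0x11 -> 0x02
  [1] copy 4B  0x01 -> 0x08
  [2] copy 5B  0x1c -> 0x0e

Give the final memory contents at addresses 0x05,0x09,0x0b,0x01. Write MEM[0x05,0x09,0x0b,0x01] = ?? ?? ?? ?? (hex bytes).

D0: mem[0x02..0x05] <- [51 72 3c de]
D1: mem[0x08..0x0b] <- [e3 51 72 3c]
D2: mem[0x0e..0x12] <- [fd 36 ab f5 06]
query mem[0x05]=0xde, mem[0x09]=0x51, mem[0x0b]=0x3c, mem[0x01]=0xe3

MEM[0x05,0x09,0x0b,0x01] = de 51 3c e3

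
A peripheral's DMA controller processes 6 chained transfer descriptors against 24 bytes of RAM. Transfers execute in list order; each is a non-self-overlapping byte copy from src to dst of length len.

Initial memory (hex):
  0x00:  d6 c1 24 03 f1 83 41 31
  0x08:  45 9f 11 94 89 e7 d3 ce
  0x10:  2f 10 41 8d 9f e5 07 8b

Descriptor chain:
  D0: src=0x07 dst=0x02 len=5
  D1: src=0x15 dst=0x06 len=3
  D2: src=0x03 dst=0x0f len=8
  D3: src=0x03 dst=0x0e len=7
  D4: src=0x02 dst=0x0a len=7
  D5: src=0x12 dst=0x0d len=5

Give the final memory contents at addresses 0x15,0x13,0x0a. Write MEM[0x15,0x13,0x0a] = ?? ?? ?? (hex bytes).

MEM[0x15,0x13,0x0a] = 9f 8b 31

D0: mem[0x02..0x06] <- [31 45 9f 11 94]
D1: mem[0x06..0x08] <- [e5 07 8b]
D2: mem[0x0f..0x16] <- [45 9f 11 e5 07 8b 9f 11]
D3: mem[0x0e..0x14] <- [45 9f 11 e5 07 8b 9f]
D4: mem[0x0a..0x10] <- [31 45 9f 11 e5 07 8b]
D5: mem[0x0d..0x11] <- [07 8b 9f 9f 11]
query mem[0x15]=0x9f, mem[0x13]=0x8b, mem[0x0a]=0x31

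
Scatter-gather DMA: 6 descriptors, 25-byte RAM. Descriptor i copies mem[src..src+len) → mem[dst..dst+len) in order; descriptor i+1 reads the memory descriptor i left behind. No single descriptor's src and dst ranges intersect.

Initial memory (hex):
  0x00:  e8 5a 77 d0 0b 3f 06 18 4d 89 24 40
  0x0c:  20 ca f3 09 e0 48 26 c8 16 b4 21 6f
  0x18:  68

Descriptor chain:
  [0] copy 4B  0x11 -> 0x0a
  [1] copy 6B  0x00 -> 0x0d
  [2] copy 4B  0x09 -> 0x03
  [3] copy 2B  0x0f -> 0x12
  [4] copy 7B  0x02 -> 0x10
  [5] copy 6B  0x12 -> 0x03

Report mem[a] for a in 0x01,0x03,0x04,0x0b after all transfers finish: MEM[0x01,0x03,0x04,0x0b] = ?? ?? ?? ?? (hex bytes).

MEM[0x01,0x03,0x04,0x0b] = 5a 48 26 26

[0] 0x11->0x0a len=4 : 48 26 c8 16
[1] 0x00->0x0d len=6 : e8 5a 77 d0 0b 3f
[2] 0x09->0x03 len=4 : 89 48 26 c8
[3] 0x0f->0x12 len=2 : 77 d0
[4] 0x02->0x10 len=7 : 77 89 48 26 c8 18 4d
[5] 0x12->0x03 len=6 : 48 26 c8 18 4d 6f
query mem[0x01]=0x5a, mem[0x03]=0x48, mem[0x04]=0x26, mem[0x0b]=0x26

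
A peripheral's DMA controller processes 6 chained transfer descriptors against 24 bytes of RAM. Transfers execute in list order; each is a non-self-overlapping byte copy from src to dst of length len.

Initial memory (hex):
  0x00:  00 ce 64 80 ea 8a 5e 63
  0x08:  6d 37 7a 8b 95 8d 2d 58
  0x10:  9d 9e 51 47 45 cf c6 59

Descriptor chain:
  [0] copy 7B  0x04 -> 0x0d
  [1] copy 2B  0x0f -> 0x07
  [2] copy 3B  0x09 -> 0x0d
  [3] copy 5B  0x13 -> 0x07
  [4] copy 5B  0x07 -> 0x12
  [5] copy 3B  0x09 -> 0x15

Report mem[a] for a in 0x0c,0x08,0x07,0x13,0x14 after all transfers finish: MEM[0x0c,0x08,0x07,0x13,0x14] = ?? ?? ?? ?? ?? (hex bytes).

[0] 0x04->0x0d len=7 : ea 8a 5e 63 6d 37 7a
[1] 0x0f->0x07 len=2 : 5e 63
[2] 0x09->0x0d len=3 : 37 7a 8b
[3] 0x13->0x07 len=5 : 7a 45 cf c6 59
[4] 0x07->0x12 len=5 : 7a 45 cf c6 59
[5] 0x09->0x15 len=3 : cf c6 59
query mem[0x0c]=0x95, mem[0x08]=0x45, mem[0x07]=0x7a, mem[0x13]=0x45, mem[0x14]=0xcf

MEM[0x0c,0x08,0x07,0x13,0x14] = 95 45 7a 45 cf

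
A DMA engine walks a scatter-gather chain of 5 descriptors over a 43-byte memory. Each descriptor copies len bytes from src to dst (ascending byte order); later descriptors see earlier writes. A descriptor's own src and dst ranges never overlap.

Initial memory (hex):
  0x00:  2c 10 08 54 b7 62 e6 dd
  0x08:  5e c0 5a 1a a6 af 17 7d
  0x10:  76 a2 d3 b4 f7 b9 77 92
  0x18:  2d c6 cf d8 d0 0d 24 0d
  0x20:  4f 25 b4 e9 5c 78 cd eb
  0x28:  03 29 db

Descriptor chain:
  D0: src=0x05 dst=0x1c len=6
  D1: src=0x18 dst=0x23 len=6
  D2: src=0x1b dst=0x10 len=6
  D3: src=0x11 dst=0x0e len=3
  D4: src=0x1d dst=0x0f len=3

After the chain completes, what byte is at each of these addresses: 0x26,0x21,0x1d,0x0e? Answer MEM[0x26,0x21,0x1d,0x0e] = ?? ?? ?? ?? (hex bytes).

MEM[0x26,0x21,0x1d,0x0e] = d8 5a e6 62

  after D0: wrote 6B at 0x1c = 62e6dd5ec05a
  after D1: wrote 6B at 0x23 = 2dc6cfd862e6
  after D2: wrote 6B at 0x10 = d862e6dd5ec0
  after D3: wrote 3B at 0x0e = 62e6dd
  after D4: wrote 3B at 0x0f = e6dd5e
query mem[0x26]=0xd8, mem[0x21]=0x5a, mem[0x1d]=0xe6, mem[0x0e]=0x62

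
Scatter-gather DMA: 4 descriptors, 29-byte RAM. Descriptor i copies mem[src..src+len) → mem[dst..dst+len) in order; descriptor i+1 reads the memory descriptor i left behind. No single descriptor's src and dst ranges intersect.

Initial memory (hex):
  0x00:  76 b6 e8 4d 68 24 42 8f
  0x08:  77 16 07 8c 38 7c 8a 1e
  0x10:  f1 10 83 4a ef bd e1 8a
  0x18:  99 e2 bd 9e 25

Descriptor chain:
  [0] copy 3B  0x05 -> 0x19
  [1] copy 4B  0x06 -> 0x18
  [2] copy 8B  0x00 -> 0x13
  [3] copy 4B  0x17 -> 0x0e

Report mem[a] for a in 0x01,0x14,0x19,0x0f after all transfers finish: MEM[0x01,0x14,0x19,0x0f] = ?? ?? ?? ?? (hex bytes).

MEM[0x01,0x14,0x19,0x0f] = b6 b6 42 24

  after D0: wrote 3B at 0x19 = 24428f
  after D1: wrote 4B at 0x18 = 428f7716
  after D2: wrote 8B at 0x13 = 76b6e84d6824428f
  after D3: wrote 4B at 0x0e = 6824428f
query mem[0x01]=0xb6, mem[0x14]=0xb6, mem[0x19]=0x42, mem[0x0f]=0x24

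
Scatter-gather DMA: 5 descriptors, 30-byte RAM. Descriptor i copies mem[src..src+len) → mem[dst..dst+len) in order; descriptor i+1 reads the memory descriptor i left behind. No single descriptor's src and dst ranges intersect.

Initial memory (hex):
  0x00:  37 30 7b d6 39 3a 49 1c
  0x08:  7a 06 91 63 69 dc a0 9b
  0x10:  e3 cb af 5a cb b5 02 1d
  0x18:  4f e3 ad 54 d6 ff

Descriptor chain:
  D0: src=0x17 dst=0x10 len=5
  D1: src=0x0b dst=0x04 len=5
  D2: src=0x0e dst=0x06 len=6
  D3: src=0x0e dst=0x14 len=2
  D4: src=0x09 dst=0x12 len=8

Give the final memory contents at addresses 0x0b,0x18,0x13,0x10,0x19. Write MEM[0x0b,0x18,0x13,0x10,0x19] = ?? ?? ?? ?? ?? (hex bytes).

D0: mem[0x10..0x14] <- [1d 4f e3 ad 54]
D1: mem[0x04..0x08] <- [63 69 dc a0 9b]
D2: mem[0x06..0x0b] <- [a0 9b 1d 4f e3 ad]
D3: mem[0x14..0x15] <- [a0 9b]
D4: mem[0x12..0x19] <- [4f e3 ad 69 dc a0 9b 1d]
query mem[0x0b]=0xad, mem[0x18]=0x9b, mem[0x13]=0xe3, mem[0x10]=0x1d, mem[0x19]=0x1d

MEM[0x0b,0x18,0x13,0x10,0x19] = ad 9b e3 1d 1d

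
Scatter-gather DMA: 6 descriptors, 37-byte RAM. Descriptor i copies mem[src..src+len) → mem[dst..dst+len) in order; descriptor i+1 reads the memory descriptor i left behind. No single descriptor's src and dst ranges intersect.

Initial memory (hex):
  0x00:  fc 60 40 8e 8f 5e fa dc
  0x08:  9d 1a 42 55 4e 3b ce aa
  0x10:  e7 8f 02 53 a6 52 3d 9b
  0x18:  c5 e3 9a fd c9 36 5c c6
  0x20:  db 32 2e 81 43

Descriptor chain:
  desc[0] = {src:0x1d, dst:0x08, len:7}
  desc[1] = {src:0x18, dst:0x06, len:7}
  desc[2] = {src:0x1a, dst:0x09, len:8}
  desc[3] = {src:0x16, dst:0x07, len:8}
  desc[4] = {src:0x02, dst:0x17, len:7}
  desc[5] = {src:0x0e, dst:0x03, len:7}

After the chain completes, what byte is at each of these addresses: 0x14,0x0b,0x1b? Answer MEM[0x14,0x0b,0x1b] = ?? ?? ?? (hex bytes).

MEM[0x14,0x0b,0x1b] = a6 9a c5

#0 dst[0x08+7] := {0x36,0x5c,0xc6,0xdb,0x32,0x2e,0x81}
#1 dst[0x06+7] := {0xc5,0xe3,0x9a,0xfd,0xc9,0x36,0x5c}
#2 dst[0x09+8] := {0x9a,0xfd,0xc9,0x36,0x5c,0xc6,0xdb,0x32}
#3 dst[0x07+8] := {0x3d,0x9b,0xc5,0xe3,0x9a,0xfd,0xc9,0x36}
#4 dst[0x17+7] := {0x40,0x8e,0x8f,0x5e,0xc5,0x3d,0x9b}
#5 dst[0x03+7] := {0x36,0xdb,0x32,0x8f,0x02,0x53,0xa6}
query mem[0x14]=0xa6, mem[0x0b]=0x9a, mem[0x1b]=0xc5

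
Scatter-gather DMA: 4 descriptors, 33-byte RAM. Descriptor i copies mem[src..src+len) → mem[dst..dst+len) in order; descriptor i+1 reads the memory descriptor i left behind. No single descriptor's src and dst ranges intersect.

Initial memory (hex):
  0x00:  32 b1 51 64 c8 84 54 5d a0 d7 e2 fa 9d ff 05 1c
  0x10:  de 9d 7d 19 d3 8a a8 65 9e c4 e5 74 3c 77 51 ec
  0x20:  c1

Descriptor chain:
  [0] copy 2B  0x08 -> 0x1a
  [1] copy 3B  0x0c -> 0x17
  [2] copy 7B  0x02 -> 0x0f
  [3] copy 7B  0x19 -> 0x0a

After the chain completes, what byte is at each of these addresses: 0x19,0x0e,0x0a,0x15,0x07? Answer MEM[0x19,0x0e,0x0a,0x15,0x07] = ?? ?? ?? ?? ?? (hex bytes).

MEM[0x19,0x0e,0x0a,0x15,0x07] = 05 77 05 a0 5d

#0 dst[0x1a+2] := {0xa0,0xd7}
#1 dst[0x17+3] := {0x9d,0xff,0x05}
#2 dst[0x0f+7] := {0x51,0x64,0xc8,0x84,0x54,0x5d,0xa0}
#3 dst[0x0a+7] := {0x05,0xa0,0xd7,0x3c,0x77,0x51,0xec}
query mem[0x19]=0x05, mem[0x0e]=0x77, mem[0x0a]=0x05, mem[0x15]=0xa0, mem[0x07]=0x5d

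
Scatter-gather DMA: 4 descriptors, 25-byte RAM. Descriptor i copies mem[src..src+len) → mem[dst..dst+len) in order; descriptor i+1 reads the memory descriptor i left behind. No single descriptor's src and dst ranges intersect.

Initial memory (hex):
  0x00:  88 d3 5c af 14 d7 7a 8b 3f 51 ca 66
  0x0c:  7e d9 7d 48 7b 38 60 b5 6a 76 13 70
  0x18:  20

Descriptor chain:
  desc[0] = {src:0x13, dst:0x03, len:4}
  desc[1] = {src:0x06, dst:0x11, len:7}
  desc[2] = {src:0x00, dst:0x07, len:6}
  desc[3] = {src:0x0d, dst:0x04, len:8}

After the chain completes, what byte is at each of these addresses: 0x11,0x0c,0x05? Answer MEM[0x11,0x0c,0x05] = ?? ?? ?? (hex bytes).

[0] 0x13->0x03 len=4 : b5 6a 76 13
[1] 0x06->0x11 len=7 : 13 8b 3f 51 ca 66 7e
[2] 0x00->0x07 len=6 : 88 d3 5c b5 6a 76
[3] 0x0d->0x04 len=8 : d9 7d 48 7b 13 8b 3f 51
query mem[0x11]=0x13, mem[0x0c]=0x76, mem[0x05]=0x7d

MEM[0x11,0x0c,0x05] = 13 76 7d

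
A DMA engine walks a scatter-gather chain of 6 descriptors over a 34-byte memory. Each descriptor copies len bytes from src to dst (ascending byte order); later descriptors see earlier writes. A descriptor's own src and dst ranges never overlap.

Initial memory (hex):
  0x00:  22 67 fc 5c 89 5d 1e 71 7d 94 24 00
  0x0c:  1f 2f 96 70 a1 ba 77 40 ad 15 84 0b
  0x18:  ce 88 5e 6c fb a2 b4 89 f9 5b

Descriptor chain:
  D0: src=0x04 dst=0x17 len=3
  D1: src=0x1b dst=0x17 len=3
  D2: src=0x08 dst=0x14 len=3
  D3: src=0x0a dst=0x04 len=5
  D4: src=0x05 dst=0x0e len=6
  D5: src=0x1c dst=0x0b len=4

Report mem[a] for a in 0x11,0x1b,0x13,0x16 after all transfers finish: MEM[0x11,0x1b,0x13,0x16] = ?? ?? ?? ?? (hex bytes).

D0: mem[0x17..0x19] <- [89 5d 1e]
D1: mem[0x17..0x19] <- [6c fb a2]
D2: mem[0x14..0x16] <- [7d 94 24]
D3: mem[0x04..0x08] <- [24 00 1f 2f 96]
D4: mem[0x0e..0x13] <- [00 1f 2f 96 94 24]
D5: mem[0x0b..0x0e] <- [fb a2 b4 89]
query mem[0x11]=0x96, mem[0x1b]=0x6c, mem[0x13]=0x24, mem[0x16]=0x24

MEM[0x11,0x1b,0x13,0x16] = 96 6c 24 24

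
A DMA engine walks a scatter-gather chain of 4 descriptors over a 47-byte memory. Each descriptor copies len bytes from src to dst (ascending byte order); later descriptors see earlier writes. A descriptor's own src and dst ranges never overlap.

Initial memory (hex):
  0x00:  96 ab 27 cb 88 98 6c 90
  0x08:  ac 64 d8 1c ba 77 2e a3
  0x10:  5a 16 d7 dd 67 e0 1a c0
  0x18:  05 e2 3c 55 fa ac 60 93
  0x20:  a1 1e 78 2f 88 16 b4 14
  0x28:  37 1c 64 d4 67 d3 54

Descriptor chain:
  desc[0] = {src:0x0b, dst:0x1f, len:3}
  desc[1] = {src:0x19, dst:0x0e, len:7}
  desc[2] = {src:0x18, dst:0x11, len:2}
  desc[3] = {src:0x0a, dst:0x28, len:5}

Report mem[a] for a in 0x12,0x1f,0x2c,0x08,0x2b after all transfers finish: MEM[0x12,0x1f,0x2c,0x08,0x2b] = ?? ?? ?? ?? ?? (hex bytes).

  after D0: wrote 3B at 0x1f = 1cba77
  after D1: wrote 7B at 0x0e = e23c55faac601c
  after D2: wrote 2B at 0x11 = 05e2
  after D3: wrote 5B at 0x28 = d81cba77e2
query mem[0x12]=0xe2, mem[0x1f]=0x1c, mem[0x2c]=0xe2, mem[0x08]=0xac, mem[0x2b]=0x77

MEM[0x12,0x1f,0x2c,0x08,0x2b] = e2 1c e2 ac 77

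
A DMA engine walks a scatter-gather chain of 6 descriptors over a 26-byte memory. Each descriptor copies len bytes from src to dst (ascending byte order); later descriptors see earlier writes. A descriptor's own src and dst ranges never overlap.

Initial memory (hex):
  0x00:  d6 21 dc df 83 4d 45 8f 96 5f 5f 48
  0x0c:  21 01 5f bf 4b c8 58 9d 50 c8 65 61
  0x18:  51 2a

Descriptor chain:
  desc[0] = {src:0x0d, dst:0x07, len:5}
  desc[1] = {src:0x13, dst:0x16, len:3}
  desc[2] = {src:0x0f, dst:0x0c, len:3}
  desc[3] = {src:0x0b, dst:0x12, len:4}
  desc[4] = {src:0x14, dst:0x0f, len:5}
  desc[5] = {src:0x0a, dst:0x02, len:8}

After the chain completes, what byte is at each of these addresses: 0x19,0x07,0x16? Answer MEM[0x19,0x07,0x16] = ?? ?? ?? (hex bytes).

D0: mem[0x07..0x0b] <- [01 5f bf 4b c8]
D1: mem[0x16..0x18] <- [9d 50 c8]
D2: mem[0x0c..0x0e] <- [bf 4b c8]
D3: mem[0x12..0x15] <- [c8 bf 4b c8]
D4: mem[0x0f..0x13] <- [4b c8 9d 50 c8]
D5: mem[0x02..0x09] <- [4b c8 bf 4b c8 4b c8 9d]
query mem[0x19]=0x2a, mem[0x07]=0x4b, mem[0x16]=0x9d

MEM[0x19,0x07,0x16] = 2a 4b 9d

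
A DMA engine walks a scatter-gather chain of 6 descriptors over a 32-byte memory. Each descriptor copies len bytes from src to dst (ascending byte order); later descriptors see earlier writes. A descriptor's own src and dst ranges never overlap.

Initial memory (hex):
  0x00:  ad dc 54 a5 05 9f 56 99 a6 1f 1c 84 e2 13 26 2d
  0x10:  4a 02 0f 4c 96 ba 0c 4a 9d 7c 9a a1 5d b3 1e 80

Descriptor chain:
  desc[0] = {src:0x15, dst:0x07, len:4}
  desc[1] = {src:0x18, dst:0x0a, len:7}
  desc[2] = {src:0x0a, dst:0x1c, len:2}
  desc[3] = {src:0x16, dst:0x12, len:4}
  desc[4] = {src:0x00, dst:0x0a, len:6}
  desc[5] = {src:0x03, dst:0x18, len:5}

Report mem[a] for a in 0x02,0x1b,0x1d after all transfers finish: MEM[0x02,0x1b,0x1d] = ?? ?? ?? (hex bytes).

  after D0: wrote 4B at 0x07 = ba0c4a9d
  after D1: wrote 7B at 0x0a = 9d7c9aa15db31e
  after D2: wrote 2B at 0x1c = 9d7c
  after D3: wrote 4B at 0x12 = 0c4a9d7c
  after D4: wrote 6B at 0x0a = addc54a5059f
  after D5: wrote 5B at 0x18 = a5059f56ba
query mem[0x02]=0x54, mem[0x1b]=0x56, mem[0x1d]=0x7c

MEM[0x02,0x1b,0x1d] = 54 56 7c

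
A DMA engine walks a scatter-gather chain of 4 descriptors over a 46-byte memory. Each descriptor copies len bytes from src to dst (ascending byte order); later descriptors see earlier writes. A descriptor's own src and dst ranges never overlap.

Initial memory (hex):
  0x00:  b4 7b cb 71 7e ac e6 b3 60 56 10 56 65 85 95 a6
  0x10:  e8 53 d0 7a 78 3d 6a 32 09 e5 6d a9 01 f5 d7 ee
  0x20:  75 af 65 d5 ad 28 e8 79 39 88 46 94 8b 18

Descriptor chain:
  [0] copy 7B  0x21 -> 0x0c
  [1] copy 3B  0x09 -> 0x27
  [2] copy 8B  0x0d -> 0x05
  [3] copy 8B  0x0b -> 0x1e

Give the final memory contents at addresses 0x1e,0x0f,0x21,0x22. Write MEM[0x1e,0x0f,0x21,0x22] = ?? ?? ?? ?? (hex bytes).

MEM[0x1e,0x0f,0x21,0x22] = 7a ad d5 ad

  after D0: wrote 7B at 0x0c = af65d5ad28e879
  after D1: wrote 3B at 0x27 = 561056
  after D2: wrote 8B at 0x05 = 65d5ad28e8797a78
  after D3: wrote 8B at 0x1e = 7a7865d5ad28e879
query mem[0x1e]=0x7a, mem[0x0f]=0xad, mem[0x21]=0xd5, mem[0x22]=0xad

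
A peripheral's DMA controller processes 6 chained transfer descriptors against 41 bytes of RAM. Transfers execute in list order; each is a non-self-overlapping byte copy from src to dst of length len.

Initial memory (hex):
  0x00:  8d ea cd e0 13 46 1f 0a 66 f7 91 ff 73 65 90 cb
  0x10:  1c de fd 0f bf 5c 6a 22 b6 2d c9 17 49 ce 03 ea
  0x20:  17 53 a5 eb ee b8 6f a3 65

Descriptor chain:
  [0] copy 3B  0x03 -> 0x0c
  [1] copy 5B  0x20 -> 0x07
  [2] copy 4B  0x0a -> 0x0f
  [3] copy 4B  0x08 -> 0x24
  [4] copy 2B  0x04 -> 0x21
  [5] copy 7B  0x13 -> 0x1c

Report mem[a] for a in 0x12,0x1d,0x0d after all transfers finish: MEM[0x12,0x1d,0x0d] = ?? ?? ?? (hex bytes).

MEM[0x12,0x1d,0x0d] = 13 bf 13

D0: mem[0x0c..0x0e] <- [e0 13 46]
D1: mem[0x07..0x0b] <- [17 53 a5 eb ee]
D2: mem[0x0f..0x12] <- [eb ee e0 13]
D3: mem[0x24..0x27] <- [53 a5 eb ee]
D4: mem[0x21..0x22] <- [13 46]
D5: mem[0x1c..0x22] <- [0f bf 5c 6a 22 b6 2d]
query mem[0x12]=0x13, mem[0x1d]=0xbf, mem[0x0d]=0x13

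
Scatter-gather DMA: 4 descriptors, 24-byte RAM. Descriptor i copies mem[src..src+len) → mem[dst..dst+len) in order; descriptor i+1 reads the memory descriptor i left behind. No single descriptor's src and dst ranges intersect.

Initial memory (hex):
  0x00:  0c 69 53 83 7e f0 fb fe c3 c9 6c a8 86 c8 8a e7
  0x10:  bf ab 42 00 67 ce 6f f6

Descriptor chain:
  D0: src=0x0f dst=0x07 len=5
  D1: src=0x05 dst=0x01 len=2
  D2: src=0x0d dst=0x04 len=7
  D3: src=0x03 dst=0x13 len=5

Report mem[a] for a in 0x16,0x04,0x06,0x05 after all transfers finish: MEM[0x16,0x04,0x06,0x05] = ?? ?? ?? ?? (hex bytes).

  after D0: wrote 5B at 0x07 = e7bfab4200
  after D1: wrote 2B at 0x01 = f0fb
  after D2: wrote 7B at 0x04 = c88ae7bfab4200
  after D3: wrote 5B at 0x13 = 83c88ae7bf
query mem[0x16]=0xe7, mem[0x04]=0xc8, mem[0x06]=0xe7, mem[0x05]=0x8a

MEM[0x16,0x04,0x06,0x05] = e7 c8 e7 8a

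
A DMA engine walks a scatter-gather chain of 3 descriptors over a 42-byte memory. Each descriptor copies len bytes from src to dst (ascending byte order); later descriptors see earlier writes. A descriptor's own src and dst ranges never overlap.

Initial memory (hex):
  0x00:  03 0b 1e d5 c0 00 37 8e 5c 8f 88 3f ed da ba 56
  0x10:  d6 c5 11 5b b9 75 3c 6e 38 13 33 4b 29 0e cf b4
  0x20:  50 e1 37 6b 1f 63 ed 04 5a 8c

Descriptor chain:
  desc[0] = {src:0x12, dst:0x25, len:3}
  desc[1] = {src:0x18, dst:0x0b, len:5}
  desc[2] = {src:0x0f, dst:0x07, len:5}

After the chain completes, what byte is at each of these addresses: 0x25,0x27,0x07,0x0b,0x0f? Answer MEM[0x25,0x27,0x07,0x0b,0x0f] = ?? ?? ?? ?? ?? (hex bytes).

MEM[0x25,0x27,0x07,0x0b,0x0f] = 11 b9 29 5b 29

  after D0: wrote 3B at 0x25 = 115bb9
  after D1: wrote 5B at 0x0b = 3813334b29
  after D2: wrote 5B at 0x07 = 29d6c5115b
query mem[0x25]=0x11, mem[0x27]=0xb9, mem[0x07]=0x29, mem[0x0b]=0x5b, mem[0x0f]=0x29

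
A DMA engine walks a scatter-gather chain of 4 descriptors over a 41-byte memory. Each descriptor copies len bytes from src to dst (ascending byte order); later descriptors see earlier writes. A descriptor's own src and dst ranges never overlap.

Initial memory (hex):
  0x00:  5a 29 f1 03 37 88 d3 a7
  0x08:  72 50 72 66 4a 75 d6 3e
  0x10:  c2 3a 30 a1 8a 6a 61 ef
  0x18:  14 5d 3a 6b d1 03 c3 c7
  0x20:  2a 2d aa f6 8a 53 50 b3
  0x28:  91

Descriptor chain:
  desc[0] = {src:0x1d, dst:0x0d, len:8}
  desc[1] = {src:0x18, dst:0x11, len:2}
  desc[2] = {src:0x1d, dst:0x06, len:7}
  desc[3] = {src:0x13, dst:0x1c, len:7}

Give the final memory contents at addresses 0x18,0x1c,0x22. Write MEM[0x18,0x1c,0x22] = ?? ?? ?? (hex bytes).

MEM[0x18,0x1c,0x22] = 14 f6 5d

#0 dst[0x0d+8] := {0x03,0xc3,0xc7,0x2a,0x2d,0xaa,0xf6,0x8a}
#1 dst[0x11+2] := {0x14,0x5d}
#2 dst[0x06+7] := {0x03,0xc3,0xc7,0x2a,0x2d,0xaa,0xf6}
#3 dst[0x1c+7] := {0xf6,0x8a,0x6a,0x61,0xef,0x14,0x5d}
query mem[0x18]=0x14, mem[0x1c]=0xf6, mem[0x22]=0x5d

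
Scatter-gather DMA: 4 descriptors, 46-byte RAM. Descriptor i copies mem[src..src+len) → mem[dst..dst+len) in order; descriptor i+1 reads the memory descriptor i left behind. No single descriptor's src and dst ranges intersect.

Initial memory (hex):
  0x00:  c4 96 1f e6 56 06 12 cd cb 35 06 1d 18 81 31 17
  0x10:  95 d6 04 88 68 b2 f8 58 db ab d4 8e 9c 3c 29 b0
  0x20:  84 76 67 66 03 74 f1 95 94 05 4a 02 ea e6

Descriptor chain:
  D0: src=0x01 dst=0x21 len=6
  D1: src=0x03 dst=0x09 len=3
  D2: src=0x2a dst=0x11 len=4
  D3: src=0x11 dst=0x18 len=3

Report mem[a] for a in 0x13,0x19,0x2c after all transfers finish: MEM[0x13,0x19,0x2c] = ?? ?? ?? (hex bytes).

MEM[0x13,0x19,0x2c] = ea 02 ea

[0] 0x01->0x21 len=6 : 96 1f e6 56 06 12
[1] 0x03->0x09 len=3 : e6 56 06
[2] 0x2a->0x11 len=4 : 4a 02 ea e6
[3] 0x11->0x18 len=3 : 4a 02 ea
query mem[0x13]=0xea, mem[0x19]=0x02, mem[0x2c]=0xea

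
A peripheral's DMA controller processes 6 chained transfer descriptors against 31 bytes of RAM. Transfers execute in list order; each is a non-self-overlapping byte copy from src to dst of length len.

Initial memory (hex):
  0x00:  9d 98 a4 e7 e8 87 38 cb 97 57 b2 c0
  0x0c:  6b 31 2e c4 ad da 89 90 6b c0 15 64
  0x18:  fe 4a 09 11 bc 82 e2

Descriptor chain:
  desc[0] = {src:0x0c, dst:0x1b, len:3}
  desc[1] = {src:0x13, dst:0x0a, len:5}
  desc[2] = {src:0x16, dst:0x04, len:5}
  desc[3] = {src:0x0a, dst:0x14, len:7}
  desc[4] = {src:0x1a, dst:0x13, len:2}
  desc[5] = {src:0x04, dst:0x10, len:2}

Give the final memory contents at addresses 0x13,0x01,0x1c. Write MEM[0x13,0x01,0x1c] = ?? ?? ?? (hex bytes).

[0] 0x0c->0x1b len=3 : 6b 31 2e
[1] 0x13->0x0a len=5 : 90 6b c0 15 64
[2] 0x16->0x04 len=5 : 15 64 fe 4a 09
[3] 0x0a->0x14 len=7 : 90 6b c0 15 64 c4 ad
[4] 0x1a->0x13 len=2 : ad 6b
[5] 0x04->0x10 len=2 : 15 64
query mem[0x13]=0xad, mem[0x01]=0x98, mem[0x1c]=0x31

MEM[0x13,0x01,0x1c] = ad 98 31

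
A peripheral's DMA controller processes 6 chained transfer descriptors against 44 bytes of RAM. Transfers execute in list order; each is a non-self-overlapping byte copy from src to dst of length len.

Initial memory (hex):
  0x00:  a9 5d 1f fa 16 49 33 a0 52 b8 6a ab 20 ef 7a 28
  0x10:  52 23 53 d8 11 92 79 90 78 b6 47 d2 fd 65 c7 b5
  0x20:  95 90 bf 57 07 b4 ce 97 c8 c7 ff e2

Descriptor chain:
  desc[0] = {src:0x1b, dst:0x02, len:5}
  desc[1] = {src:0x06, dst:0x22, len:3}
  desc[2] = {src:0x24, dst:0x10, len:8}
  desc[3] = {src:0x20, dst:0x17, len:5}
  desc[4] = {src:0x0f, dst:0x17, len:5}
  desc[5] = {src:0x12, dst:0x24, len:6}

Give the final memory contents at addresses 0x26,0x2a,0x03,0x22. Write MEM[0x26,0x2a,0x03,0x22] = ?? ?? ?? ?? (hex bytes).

D0: mem[0x02..0x06] <- [d2 fd 65 c7 b5]
D1: mem[0x22..0x24] <- [b5 a0 52]
D2: mem[0x10..0x17] <- [52 b4 ce 97 c8 c7 ff e2]
D3: mem[0x17..0x1b] <- [95 90 b5 a0 52]
D4: mem[0x17..0x1b] <- [28 52 b4 ce 97]
D5: mem[0x24..0x29] <- [ce 97 c8 c7 ff 28]
query mem[0x26]=0xc8, mem[0x2a]=0xff, mem[0x03]=0xfd, mem[0x22]=0xb5

MEM[0x26,0x2a,0x03,0x22] = c8 ff fd b5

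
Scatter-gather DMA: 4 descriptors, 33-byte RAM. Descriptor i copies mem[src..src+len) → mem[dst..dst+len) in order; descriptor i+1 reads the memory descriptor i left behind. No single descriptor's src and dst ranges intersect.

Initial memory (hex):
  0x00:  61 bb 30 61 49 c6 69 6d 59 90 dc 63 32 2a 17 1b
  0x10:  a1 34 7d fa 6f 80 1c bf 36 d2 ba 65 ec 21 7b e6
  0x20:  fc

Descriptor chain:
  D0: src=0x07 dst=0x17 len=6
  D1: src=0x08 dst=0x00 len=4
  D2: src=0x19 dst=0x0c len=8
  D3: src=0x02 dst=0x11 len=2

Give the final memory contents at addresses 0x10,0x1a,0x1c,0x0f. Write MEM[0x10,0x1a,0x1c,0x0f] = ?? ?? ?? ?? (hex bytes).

MEM[0x10,0x1a,0x1c,0x0f] = 21 dc 32 32

[0] 0x07->0x17 len=6 : 6d 59 90 dc 63 32
[1] 0x08->0x00 len=4 : 59 90 dc 63
[2] 0x19->0x0c len=8 : 90 dc 63 32 21 7b e6 fc
[3] 0x02->0x11 len=2 : dc 63
query mem[0x10]=0x21, mem[0x1a]=0xdc, mem[0x1c]=0x32, mem[0x0f]=0x32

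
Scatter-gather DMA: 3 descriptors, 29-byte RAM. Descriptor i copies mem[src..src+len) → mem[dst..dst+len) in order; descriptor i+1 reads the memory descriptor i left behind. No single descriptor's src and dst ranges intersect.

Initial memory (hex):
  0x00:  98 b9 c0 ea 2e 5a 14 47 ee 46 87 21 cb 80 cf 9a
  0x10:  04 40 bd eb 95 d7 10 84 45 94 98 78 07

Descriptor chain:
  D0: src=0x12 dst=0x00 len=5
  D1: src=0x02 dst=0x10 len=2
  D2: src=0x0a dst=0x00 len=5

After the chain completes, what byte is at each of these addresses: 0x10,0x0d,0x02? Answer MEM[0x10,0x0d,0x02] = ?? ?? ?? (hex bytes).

MEM[0x10,0x0d,0x02] = 95 80 cb

[0] 0x12->0x00 len=5 : bd eb 95 d7 10
[1] 0x02->0x10 len=2 : 95 d7
[2] 0x0a->0x00 len=5 : 87 21 cb 80 cf
query mem[0x10]=0x95, mem[0x0d]=0x80, mem[0x02]=0xcb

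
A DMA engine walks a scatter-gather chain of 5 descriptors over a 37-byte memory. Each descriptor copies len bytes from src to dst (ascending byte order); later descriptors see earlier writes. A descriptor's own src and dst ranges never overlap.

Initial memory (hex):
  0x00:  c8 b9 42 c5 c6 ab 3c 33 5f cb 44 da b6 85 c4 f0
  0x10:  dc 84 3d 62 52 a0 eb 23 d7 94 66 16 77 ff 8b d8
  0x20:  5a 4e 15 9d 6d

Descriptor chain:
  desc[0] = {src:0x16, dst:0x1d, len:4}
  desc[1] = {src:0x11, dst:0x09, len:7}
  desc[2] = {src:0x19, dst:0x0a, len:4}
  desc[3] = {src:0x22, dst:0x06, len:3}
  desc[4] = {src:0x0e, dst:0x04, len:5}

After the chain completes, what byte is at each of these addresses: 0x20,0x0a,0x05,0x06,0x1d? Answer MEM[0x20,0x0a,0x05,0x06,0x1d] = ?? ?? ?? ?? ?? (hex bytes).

  after D0: wrote 4B at 0x1d = eb23d794
  after D1: wrote 7B at 0x09 = 843d6252a0eb23
  after D2: wrote 4B at 0x0a = 94661677
  after D3: wrote 3B at 0x06 = 159d6d
  after D4: wrote 5B at 0x04 = eb23dc843d
query mem[0x20]=0x94, mem[0x0a]=0x94, mem[0x05]=0x23, mem[0x06]=0xdc, mem[0x1d]=0xeb

MEM[0x20,0x0a,0x05,0x06,0x1d] = 94 94 23 dc eb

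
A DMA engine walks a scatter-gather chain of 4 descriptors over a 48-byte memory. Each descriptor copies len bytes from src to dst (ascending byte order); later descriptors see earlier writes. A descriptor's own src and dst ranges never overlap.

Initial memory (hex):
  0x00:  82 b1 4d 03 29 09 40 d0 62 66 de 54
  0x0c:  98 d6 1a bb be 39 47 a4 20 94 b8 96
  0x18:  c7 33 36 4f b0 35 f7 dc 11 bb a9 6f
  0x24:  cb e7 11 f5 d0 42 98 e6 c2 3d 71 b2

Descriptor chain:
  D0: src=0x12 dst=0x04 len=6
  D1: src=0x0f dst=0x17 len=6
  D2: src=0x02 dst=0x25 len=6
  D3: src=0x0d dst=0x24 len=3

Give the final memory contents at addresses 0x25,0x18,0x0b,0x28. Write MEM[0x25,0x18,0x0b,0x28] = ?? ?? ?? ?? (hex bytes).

  after D0: wrote 6B at 0x04 = 47a42094b896
  after D1: wrote 6B at 0x17 = bbbe3947a420
  after D2: wrote 6B at 0x25 = 4d0347a42094
  after D3: wrote 3B at 0x24 = d61abb
query mem[0x25]=0x1a, mem[0x18]=0xbe, mem[0x0b]=0x54, mem[0x28]=0xa4

MEM[0x25,0x18,0x0b,0x28] = 1a be 54 a4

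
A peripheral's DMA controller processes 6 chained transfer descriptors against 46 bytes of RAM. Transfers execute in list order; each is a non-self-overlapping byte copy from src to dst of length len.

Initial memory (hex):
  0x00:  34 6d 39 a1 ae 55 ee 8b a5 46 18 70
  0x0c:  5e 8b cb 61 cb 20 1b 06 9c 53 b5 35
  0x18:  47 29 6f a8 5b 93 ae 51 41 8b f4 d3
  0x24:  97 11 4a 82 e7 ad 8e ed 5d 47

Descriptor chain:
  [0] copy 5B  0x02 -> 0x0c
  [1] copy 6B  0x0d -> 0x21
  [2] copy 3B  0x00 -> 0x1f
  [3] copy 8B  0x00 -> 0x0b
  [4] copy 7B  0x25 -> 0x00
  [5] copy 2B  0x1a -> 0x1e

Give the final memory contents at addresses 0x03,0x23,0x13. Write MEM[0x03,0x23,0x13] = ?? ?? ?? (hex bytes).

MEM[0x03,0x23,0x13] = e7 55 06

D0: mem[0x0c..0x10] <- [39 a1 ae 55 ee]
D1: mem[0x21..0x26] <- [a1 ae 55 ee 20 1b]
D2: mem[0x1f..0x21] <- [34 6d 39]
D3: mem[0x0b..0x12] <- [34 6d 39 a1 ae 55 ee 8b]
D4: mem[0x00..0x06] <- [20 1b 82 e7 ad 8e ed]
D5: mem[0x1e..0x1f] <- [6f a8]
query mem[0x03]=0xe7, mem[0x23]=0x55, mem[0x13]=0x06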